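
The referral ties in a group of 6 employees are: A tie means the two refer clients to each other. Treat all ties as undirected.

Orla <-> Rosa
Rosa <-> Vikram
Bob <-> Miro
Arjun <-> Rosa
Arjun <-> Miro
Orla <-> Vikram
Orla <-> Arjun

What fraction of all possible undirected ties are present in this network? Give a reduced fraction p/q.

7/15

There are 7 edges and 6 nodes, so the maximum possible is C(6,2) = 15.
Density = 7/15.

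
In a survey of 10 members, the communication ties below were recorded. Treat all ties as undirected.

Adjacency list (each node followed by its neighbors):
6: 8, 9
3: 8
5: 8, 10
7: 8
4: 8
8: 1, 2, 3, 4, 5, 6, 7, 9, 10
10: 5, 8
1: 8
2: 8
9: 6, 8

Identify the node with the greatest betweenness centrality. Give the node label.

8

Unnormalized betweenness of each node: 1:0, 2:0, 3:0, 4:0, 5:0, 6:0, 7:0, 8:34, 9:0, 10:0.
8 has the largest value, 34, making it the main broker — the node through which the most shortest paths run.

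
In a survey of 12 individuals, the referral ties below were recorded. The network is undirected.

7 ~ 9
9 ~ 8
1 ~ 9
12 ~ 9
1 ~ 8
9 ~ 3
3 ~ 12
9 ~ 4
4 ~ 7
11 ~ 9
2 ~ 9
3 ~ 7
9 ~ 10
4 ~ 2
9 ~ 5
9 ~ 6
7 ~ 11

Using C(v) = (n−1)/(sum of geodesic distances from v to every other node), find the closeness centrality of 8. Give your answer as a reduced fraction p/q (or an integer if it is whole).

11/20

Distances from 8: 1:1, 2:2, 3:2, 4:2, 5:2, 6:2, 7:2, 9:1, 10:2, 11:2, 12:2. Sum = 20.
n = 12, so closeness = 11/20.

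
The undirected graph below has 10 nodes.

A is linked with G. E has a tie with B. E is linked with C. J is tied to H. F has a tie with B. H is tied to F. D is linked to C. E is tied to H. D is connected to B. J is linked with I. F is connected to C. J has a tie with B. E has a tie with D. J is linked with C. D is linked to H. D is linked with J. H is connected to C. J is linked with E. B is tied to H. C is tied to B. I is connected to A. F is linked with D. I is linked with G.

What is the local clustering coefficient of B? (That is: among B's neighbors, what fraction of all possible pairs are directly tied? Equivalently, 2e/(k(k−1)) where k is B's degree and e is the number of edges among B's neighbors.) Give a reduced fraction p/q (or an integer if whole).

B's neighbors: C, D, E, F, H, and J (k = 6).
Possible neighbor pairs: C(6,2) = 15. Edges among them: C–D, C–E, C–F, C–H, C–J, D–E, D–F, D–H, D–J, E–H, E–J, F–H, H–J → e = 13.
Clustering(B) = 13/15.

13/15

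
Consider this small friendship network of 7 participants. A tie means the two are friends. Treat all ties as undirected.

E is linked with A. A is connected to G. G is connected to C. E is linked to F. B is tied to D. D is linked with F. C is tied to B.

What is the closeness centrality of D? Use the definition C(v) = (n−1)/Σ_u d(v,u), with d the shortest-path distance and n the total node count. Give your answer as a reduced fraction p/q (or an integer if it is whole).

Distances from D: A:3, B:1, C:2, E:2, F:1, G:3. Sum = 12.
n = 7, so closeness = 6/12 = 1/2.

1/2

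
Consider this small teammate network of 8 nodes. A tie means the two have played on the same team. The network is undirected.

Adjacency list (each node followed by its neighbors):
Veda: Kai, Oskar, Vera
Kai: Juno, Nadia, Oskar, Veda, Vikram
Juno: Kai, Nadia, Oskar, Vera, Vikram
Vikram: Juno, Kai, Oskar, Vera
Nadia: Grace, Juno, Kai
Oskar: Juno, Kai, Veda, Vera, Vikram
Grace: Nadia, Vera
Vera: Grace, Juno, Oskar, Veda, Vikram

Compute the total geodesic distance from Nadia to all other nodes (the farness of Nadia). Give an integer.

11

Distances from Nadia: Grace:1, Juno:1, Kai:1, Oskar:2, Veda:2, Vera:2, Vikram:2.
Sum = 1 + 1 + 1 + 2 + 2 + 2 + 2 = 11.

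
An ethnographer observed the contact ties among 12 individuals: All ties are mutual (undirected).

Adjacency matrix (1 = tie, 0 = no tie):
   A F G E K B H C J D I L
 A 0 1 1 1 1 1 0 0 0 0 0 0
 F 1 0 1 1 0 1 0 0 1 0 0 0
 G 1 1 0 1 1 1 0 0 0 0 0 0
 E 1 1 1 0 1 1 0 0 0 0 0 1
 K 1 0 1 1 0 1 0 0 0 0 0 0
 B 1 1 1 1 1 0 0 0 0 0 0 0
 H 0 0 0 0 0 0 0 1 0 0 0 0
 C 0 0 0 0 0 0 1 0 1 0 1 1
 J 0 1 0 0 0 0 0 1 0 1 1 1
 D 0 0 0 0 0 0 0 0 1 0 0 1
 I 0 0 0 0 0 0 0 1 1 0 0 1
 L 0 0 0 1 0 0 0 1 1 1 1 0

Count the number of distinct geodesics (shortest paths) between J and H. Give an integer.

1

The shortest distance is 2, and the only length-2 path is J–C–H. So there is exactly 1 shortest path.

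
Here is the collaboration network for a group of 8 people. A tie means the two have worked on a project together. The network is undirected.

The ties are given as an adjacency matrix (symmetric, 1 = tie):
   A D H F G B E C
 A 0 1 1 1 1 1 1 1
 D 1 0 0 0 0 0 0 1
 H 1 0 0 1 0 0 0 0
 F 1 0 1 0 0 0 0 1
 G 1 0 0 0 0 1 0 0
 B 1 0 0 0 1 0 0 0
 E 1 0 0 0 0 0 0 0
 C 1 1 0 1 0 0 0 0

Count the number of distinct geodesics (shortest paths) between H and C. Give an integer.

2

The shortest distance is 2. The length-2 paths are: H–A–C; H–F–C.
That gives 2 distinct shortest paths.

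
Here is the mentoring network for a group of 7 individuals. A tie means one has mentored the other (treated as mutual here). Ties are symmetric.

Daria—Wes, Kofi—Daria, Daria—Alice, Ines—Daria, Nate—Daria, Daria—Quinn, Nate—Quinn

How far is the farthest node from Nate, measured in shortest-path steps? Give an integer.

2

Distances from Nate: Alice:2, Daria:1, Ines:2, Kofi:2, Quinn:1, Wes:2.
The largest is 2 (to Alice, Kofi, Ines, and Wes), so the eccentricity of Nate is 2.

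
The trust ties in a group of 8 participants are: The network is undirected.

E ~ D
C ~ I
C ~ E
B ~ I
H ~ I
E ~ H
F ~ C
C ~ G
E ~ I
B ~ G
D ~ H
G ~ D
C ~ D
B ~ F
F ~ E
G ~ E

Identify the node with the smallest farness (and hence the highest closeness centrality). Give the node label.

E

Farness (sum of distances to all others) for each node — B:11, C:9, D:10, E:8, F:11, G:10, H:11, I:10.
The smallest farness is 8, for E, so E has the highest closeness.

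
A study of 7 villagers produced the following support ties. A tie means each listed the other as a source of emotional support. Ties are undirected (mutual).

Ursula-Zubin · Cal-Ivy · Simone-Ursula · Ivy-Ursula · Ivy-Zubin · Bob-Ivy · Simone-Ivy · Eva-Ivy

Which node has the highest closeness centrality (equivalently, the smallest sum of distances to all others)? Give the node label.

Ivy

Farness (sum of distances to all others) for each node — Bob:11, Cal:11, Eva:11, Ivy:6, Simone:10, Ursula:9, Zubin:10.
The smallest farness is 6, for Ivy, so Ivy has the highest closeness.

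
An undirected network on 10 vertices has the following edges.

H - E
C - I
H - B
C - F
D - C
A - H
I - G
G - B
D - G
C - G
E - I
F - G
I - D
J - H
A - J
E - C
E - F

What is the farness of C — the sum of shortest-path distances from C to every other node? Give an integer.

Distances from C: A:3, B:2, D:1, E:1, F:1, G:1, H:2, I:1, J:3.
Sum = 3 + 2 + 1 + 1 + 1 + 1 + 2 + 1 + 3 = 15.

15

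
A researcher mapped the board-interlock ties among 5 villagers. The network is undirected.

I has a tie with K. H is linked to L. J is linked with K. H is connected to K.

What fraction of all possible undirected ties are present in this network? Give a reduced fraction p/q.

2/5

There are 4 edges and 5 nodes, so the maximum possible is C(5,2) = 10.
Density = 4/10 = 2/5.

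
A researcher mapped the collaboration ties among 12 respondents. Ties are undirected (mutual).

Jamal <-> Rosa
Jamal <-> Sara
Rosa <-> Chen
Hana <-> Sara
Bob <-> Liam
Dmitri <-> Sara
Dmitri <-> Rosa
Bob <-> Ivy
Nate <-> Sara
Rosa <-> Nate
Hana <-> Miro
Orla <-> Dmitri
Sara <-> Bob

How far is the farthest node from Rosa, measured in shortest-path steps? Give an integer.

4

Distances from Rosa: Bob:3, Chen:1, Dmitri:1, Hana:3, Ivy:4, Jamal:1, Liam:4, Miro:4, Nate:1, Orla:2, Sara:2.
The largest is 4 (to Ivy, Liam, and Miro), so the eccentricity of Rosa is 4.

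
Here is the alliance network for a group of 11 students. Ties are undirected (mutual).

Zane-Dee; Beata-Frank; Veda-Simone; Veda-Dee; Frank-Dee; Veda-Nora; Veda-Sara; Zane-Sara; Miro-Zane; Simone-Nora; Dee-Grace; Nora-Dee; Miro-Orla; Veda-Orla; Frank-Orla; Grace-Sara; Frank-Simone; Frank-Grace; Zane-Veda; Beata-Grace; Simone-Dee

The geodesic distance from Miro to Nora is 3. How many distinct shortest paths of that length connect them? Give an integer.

The shortest distance is 3. The length-3 paths are: Miro–Orla–Veda–Nora; Miro–Zane–Veda–Nora; Miro–Zane–Dee–Nora.
That gives 3 distinct shortest paths.

3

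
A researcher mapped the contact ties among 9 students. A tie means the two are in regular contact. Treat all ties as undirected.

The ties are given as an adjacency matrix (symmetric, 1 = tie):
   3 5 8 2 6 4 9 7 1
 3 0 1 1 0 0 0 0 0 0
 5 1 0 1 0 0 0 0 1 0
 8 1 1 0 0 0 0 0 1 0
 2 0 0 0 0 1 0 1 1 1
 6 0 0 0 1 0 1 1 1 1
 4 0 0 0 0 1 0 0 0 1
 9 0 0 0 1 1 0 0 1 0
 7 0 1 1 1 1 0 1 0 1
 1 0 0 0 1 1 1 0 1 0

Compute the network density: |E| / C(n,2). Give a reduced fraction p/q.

There are 16 edges and 9 nodes, so the maximum possible is C(9,2) = 36.
Density = 16/36 = 4/9.

4/9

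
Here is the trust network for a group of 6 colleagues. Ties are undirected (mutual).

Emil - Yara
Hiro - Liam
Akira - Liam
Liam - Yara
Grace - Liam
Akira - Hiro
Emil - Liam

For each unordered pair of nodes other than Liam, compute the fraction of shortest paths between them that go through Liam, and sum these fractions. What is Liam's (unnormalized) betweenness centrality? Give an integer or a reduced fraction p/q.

Pairs whose geodesics pass through Liam — Hiro–Yara: 1; Hiro–Grace: 1; Hiro–Emil: 1; Yara–Grace: 1; Yara–Akira: 1; Grace–Emil: 1; Grace–Akira: 1; Emil–Akira: 1.
All other pairs contribute 0.
Summing the contributions gives betweenness(Liam) = 8.

8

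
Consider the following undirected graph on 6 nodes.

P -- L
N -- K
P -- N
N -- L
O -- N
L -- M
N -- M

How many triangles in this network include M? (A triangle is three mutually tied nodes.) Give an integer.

M's neighbors: L and N.
Neighbor pairs that are themselves tied: M–L–N. Each forms one triangle with M, for 1 in total.

1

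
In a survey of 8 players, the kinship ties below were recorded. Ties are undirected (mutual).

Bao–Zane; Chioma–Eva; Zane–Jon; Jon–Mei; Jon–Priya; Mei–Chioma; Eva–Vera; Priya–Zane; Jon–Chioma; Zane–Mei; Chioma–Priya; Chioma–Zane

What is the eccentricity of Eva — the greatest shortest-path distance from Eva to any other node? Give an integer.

3

Distances from Eva: Bao:3, Chioma:1, Jon:2, Mei:2, Priya:2, Vera:1, Zane:2.
The largest is 3 (to Bao), so the eccentricity of Eva is 3.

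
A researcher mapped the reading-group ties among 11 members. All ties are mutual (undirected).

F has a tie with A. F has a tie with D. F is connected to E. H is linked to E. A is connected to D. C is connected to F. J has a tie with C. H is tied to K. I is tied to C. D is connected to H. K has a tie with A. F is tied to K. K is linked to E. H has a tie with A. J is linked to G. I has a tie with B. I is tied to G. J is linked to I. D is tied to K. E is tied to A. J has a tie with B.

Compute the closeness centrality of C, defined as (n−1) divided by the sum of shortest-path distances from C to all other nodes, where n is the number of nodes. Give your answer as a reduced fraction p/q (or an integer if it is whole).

5/9

Distances from C: A:2, B:2, D:2, E:2, F:1, G:2, H:3, I:1, J:1, K:2. Sum = 18.
n = 11, so closeness = 10/18 = 5/9.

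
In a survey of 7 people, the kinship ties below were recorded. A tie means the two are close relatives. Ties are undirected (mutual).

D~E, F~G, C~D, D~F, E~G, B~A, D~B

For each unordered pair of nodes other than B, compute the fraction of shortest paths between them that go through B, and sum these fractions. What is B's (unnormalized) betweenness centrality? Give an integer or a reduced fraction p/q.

5

Pairs whose geodesics pass through B — C–A: 1; E–A: 1; A–D: 1; A–G: 2/2; A–F: 1.
All other pairs contribute 0.
Summing the contributions gives betweenness(B) = 5.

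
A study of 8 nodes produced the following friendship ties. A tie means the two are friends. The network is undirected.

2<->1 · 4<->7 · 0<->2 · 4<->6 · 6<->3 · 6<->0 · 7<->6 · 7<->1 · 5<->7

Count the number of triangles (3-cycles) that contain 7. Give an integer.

1

7's neighbors: 1, 4, 5, and 6.
Neighbor pairs that are themselves tied: 7–4–6. Each forms one triangle with 7, for 1 in total.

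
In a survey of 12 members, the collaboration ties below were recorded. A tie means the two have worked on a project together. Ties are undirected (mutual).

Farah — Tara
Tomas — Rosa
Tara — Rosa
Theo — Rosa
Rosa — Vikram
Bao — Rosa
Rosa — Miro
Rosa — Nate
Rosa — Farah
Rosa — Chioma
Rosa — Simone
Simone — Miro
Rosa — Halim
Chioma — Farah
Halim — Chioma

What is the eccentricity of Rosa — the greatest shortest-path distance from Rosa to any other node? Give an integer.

1

Distances from Rosa: Bao:1, Chioma:1, Farah:1, Halim:1, Miro:1, Nate:1, Simone:1, Tara:1, Theo:1, Tomas:1, Vikram:1.
The largest is 1 (to Halim, Miro, Tomas, Farah, Simone, Theo, Vikram, Nate, Tara, Chioma, and Bao), so the eccentricity of Rosa is 1.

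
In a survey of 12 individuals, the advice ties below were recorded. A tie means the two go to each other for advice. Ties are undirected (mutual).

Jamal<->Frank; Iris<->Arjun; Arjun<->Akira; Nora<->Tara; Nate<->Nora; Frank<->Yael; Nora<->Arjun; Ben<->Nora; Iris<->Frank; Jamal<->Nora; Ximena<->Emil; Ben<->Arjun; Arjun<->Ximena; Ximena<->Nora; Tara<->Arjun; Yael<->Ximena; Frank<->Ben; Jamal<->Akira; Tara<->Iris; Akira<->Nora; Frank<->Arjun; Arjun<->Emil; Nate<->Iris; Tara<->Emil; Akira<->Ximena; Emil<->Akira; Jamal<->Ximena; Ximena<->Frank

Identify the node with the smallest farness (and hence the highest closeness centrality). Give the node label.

Arjun

Farness (sum of distances to all others) for each node — Akira:17, Arjun:14, Ben:19, Emil:19, Frank:16, Iris:18, Jamal:18, Nate:22, Nora:15, Tara:19, Ximena:15, Yael:22.
The smallest farness is 14, for Arjun, so Arjun has the highest closeness.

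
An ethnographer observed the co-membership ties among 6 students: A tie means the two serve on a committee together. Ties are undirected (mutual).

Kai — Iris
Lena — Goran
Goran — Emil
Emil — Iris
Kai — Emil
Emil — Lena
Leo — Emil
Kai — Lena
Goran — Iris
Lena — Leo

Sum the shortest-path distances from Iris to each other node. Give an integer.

7

Distances from Iris: Emil:1, Goran:1, Kai:1, Lena:2, Leo:2.
Sum = 1 + 1 + 1 + 2 + 2 = 7.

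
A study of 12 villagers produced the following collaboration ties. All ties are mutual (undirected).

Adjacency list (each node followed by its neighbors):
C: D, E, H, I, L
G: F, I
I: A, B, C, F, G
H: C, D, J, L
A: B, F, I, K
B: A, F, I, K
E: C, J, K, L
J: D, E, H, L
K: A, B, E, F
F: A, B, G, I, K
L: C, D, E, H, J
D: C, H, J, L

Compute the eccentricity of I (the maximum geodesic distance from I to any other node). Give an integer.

Distances from I: A:1, B:1, C:1, D:2, E:2, F:1, G:1, H:2, J:3, K:2, L:2.
The largest is 3 (to J), so the eccentricity of I is 3.

3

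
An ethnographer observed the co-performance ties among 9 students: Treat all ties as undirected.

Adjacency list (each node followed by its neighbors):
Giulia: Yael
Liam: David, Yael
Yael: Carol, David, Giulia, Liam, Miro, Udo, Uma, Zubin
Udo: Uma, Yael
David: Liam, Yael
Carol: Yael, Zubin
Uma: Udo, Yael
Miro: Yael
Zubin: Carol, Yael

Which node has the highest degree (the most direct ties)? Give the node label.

Degrees — Carol:2, David:2, Giulia:1, Liam:2, Miro:1, Udo:2, Uma:2, Yael:8, Zubin:2.
The maximum is 8, attained only by Yael.

Yael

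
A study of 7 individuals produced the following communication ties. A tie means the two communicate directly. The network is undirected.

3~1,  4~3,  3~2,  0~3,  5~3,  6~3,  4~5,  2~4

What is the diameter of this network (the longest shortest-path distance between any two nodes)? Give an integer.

2

Eccentricity of each node (its greatest distance to any other): 0:2, 1:2, 2:2, 3:1, 4:2, 5:2, 6:2.
The maximum eccentricity is 2, realized for instance by the pair 1–0 via 1 – 3 – 0. So the diameter is 2.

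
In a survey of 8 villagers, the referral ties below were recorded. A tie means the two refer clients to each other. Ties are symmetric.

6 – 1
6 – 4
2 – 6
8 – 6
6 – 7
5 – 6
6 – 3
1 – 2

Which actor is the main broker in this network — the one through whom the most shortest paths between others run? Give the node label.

6

Unnormalized betweenness of each node: 1:0, 2:0, 3:0, 4:0, 5:0, 6:20, 7:0, 8:0.
6 has the largest value, 20, making it the main broker — the node through which the most shortest paths run.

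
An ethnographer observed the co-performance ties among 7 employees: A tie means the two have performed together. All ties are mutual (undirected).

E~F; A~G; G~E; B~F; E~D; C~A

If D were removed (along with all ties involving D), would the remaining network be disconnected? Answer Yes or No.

No

Even without D, every remaining node can still reach every other (the residual graph is connected), so D is not a cut vertex.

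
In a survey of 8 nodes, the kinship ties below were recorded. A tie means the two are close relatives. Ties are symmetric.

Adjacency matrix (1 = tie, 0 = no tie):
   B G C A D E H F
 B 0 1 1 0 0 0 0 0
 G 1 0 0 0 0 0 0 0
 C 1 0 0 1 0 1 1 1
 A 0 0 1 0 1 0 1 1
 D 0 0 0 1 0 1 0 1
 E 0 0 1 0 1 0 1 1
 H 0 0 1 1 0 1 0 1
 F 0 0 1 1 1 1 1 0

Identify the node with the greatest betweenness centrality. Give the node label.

C

Unnormalized betweenness of each node: A:4/3, B:6, C:41/4, D:1/4, E:4/3, F:19/12, G:0, H:1/4.
C has the largest value, 41/4, making it the main broker — the node through which the most shortest paths run.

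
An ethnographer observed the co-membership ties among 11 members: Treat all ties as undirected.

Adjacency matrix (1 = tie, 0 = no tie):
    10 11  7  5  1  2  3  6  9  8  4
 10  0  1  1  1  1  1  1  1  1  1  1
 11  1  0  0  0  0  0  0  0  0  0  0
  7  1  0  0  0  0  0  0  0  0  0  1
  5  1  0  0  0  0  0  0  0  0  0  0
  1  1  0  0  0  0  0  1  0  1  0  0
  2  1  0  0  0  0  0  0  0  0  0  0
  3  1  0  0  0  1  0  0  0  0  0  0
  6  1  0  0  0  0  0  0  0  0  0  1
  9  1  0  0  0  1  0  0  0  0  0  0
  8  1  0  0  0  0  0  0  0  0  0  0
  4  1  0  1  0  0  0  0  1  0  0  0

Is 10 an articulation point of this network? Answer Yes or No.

Yes

Removing 10 leaves {11} with no path to {4, 6, and 7}, so the network splits into 6 components. 10 is a cut vertex.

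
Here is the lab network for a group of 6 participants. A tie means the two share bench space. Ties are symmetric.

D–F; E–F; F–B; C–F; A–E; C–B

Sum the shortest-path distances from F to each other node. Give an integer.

Distances from F: A:2, B:1, C:1, D:1, E:1.
Sum = 2 + 1 + 1 + 1 + 1 = 6.

6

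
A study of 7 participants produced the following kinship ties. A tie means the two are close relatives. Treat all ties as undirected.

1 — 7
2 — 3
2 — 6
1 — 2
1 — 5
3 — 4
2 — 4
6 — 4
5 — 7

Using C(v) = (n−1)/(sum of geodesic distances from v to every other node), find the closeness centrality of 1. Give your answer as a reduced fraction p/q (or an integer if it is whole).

2/3

Distances from 1: 2:1, 3:2, 4:2, 5:1, 6:2, 7:1. Sum = 9.
n = 7, so closeness = 6/9 = 2/3.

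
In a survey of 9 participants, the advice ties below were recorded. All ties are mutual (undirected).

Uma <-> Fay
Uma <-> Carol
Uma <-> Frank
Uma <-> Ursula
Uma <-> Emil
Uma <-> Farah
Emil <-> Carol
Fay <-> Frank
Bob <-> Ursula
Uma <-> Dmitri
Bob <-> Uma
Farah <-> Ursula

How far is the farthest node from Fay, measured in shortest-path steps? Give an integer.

Distances from Fay: Bob:2, Carol:2, Dmitri:2, Emil:2, Farah:2, Frank:1, Uma:1, Ursula:2.
The largest is 2 (to Bob, Ursula, Carol, Farah, Dmitri, and Emil), so the eccentricity of Fay is 2.

2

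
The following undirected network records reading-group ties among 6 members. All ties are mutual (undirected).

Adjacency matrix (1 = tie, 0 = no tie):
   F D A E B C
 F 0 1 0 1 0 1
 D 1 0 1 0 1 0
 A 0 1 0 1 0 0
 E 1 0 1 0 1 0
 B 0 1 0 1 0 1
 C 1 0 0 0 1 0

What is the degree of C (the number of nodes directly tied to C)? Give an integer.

C is directly tied to B and F. That is 2 neighbors, so the degree of C is 2.

2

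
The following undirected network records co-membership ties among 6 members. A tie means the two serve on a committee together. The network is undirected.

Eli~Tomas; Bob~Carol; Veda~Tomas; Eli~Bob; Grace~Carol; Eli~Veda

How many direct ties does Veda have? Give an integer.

Veda is directly tied to Eli and Tomas. That is 2 neighbors, so the degree of Veda is 2.

2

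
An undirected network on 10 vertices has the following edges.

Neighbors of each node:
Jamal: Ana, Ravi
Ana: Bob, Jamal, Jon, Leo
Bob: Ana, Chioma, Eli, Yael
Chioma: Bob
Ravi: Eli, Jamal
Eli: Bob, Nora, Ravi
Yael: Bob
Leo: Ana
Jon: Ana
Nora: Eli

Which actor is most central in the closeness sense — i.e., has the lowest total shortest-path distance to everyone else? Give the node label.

Bob

Farness (sum of distances to all others) for each node — Ana:15, Bob:14, Chioma:22, Eli:17, Jamal:19, Jon:23, Leo:23, Nora:25, Ravi:20, Yael:22.
The smallest farness is 14, for Bob, so Bob has the highest closeness.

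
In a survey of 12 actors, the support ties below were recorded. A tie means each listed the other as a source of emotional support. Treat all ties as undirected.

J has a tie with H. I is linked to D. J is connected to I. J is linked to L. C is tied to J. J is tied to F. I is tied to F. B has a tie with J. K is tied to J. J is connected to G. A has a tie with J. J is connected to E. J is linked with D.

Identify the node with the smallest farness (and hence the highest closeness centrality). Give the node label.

Farness (sum of distances to all others) for each node — A:21, B:21, C:21, D:20, E:21, F:20, G:21, H:21, I:19, J:11, K:21, L:21.
The smallest farness is 11, for J, so J has the highest closeness.

J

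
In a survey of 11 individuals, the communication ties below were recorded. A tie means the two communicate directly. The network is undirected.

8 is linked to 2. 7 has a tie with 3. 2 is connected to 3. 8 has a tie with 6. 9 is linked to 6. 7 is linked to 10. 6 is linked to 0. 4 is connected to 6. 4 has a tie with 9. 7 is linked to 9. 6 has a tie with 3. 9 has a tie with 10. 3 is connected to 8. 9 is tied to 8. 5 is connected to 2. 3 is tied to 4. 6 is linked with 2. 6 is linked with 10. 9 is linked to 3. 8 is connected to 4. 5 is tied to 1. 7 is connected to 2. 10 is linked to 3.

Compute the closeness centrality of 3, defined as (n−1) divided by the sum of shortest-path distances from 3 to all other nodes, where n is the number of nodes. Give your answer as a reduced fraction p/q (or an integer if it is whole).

5/7

Distances from 3: 0:2, 1:3, 2:1, 4:1, 5:2, 6:1, 7:1, 8:1, 9:1, 10:1. Sum = 14.
n = 11, so closeness = 10/14 = 5/7.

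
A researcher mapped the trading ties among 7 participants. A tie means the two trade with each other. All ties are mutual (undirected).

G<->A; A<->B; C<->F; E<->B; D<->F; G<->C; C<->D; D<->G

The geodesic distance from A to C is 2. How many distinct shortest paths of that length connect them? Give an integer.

1

The shortest distance is 2, and the only length-2 path is A–G–C. So there is exactly 1 shortest path.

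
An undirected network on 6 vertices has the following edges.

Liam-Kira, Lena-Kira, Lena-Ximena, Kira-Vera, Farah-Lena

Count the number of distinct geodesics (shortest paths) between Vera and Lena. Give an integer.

The shortest distance is 2, and the only length-2 path is Vera–Kira–Lena. So there is exactly 1 shortest path.

1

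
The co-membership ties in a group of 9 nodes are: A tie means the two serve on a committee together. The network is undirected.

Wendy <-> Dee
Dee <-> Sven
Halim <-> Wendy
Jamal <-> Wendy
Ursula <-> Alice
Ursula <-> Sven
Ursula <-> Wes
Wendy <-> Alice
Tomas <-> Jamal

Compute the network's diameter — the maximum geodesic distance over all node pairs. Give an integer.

Eccentricity of each node (its greatest distance to any other): Alice:3, Dee:3, Halim:4, Jamal:4, Sven:4, Tomas:5, Ursula:4, Wendy:3, Wes:5.
The maximum eccentricity is 5, realized for instance by the pair Wes–Tomas via Wes – Ursula – Alice – Wendy – Jamal – Tomas. So the diameter is 5.

5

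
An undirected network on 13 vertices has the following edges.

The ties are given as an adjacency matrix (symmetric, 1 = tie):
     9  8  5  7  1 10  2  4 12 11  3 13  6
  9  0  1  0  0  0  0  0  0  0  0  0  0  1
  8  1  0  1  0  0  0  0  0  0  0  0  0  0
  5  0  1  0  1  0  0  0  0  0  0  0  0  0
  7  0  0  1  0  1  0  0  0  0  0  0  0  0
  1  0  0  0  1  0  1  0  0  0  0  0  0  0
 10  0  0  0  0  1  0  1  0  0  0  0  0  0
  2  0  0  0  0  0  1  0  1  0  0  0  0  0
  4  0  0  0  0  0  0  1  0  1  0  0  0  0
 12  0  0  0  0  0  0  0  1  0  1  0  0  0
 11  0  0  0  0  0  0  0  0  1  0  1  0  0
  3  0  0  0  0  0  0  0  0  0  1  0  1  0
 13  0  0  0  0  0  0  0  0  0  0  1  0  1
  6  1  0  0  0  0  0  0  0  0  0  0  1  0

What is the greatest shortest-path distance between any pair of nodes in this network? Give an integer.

Eccentricity of each node (its greatest distance to any other): 1:6, 2:6, 3:6, 4:6, 5:6, 6:6, 7:6, 8:6, 9:6, 10:6, 11:6, 12:6, 13:6.
The maximum eccentricity is 6, realized for instance by the pair 9–2 via 9 – 8 – 5 – 7 – 1 – 10 – 2. So the diameter is 6.

6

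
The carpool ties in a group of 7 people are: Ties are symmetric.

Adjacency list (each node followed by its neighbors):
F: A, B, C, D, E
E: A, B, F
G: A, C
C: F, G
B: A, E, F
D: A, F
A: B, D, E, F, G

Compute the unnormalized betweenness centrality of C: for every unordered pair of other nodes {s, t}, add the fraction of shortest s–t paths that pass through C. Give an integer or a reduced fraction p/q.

Pairs whose geodesics pass through C — F–G: 1/2.
All other pairs contribute 0.
Summing the contributions gives betweenness(C) = 1/2.

1/2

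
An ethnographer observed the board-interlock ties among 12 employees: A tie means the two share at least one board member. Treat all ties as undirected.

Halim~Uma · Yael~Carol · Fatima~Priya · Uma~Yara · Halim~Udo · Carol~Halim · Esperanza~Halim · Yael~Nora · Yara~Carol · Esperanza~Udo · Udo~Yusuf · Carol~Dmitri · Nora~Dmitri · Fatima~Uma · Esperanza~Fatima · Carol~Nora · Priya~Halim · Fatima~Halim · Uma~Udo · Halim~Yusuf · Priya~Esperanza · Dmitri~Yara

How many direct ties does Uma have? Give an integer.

Uma is directly tied to Fatima, Halim, Udo, and Yara. That is 4 neighbors, so the degree of Uma is 4.

4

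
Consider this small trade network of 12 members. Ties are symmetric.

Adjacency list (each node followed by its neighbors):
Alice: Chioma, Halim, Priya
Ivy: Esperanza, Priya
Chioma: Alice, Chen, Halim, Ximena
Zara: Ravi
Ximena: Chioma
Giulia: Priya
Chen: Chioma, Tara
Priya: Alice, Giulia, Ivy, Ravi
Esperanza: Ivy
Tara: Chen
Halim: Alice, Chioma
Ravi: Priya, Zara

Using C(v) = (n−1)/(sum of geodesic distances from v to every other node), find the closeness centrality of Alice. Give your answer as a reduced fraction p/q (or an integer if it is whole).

Distances from Alice: Chen:2, Chioma:1, Esperanza:3, Giulia:2, Halim:1, Ivy:2, Priya:1, Ravi:2, Tara:3, Ximena:2, Zara:3. Sum = 22.
n = 12, so closeness = 11/22 = 1/2.

1/2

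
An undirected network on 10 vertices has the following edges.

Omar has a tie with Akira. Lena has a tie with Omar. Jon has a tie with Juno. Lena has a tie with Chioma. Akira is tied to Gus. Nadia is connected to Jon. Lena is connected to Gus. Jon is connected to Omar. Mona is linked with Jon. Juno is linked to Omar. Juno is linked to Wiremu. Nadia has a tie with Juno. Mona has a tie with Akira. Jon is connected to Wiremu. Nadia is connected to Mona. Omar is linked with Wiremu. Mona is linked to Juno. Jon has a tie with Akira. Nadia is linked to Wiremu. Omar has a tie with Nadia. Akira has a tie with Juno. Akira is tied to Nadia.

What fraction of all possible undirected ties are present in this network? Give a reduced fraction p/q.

22/45

There are 22 edges and 10 nodes, so the maximum possible is C(10,2) = 45.
Density = 22/45.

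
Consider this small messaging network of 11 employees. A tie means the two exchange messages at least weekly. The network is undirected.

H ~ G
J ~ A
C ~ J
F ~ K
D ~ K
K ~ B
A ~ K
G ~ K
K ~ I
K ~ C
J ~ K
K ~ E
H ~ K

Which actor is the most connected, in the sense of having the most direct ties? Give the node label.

K

Degrees — A:2, B:1, C:2, D:1, E:1, F:1, G:2, H:2, I:1, J:3, K:10.
The maximum is 10, attained only by K.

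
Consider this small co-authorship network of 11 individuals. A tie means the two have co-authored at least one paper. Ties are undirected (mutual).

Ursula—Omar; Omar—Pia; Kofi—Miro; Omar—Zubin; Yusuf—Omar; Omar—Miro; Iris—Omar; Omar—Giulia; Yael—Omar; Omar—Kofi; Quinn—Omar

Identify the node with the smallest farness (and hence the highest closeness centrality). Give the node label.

Farness (sum of distances to all others) for each node — Giulia:19, Iris:19, Kofi:18, Miro:18, Omar:10, Pia:19, Quinn:19, Ursula:19, Yael:19, Yusuf:19, Zubin:19.
The smallest farness is 10, for Omar, so Omar has the highest closeness.

Omar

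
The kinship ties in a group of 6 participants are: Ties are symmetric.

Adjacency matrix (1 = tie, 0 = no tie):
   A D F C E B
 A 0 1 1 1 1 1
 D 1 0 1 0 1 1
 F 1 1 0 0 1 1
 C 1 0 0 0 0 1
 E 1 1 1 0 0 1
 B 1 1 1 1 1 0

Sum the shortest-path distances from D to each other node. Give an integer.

6

Distances from D: A:1, B:1, C:2, E:1, F:1.
Sum = 1 + 1 + 2 + 1 + 1 = 6.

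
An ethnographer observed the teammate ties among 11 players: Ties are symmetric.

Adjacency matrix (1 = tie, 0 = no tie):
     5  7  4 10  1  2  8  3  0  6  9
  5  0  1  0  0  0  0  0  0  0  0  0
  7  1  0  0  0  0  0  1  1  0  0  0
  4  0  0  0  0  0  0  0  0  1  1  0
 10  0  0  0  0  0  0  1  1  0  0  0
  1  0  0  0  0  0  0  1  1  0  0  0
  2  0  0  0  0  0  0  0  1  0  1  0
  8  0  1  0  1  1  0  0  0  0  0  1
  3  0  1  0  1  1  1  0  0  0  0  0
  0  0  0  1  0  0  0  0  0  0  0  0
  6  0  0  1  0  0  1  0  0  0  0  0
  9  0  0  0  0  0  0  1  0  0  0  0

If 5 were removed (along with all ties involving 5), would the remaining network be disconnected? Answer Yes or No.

No

Even without 5, every remaining node can still reach every other (the residual graph is connected), so 5 is not a cut vertex.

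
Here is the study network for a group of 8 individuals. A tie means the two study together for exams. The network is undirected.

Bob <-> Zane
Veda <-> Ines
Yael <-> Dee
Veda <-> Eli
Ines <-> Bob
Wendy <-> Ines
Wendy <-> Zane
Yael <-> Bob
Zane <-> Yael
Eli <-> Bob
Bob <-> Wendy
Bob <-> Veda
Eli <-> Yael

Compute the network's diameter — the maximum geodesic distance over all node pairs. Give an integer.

Eccentricity of each node (its greatest distance to any other): Bob:2, Dee:3, Eli:2, Ines:3, Veda:3, Wendy:3, Yael:2, Zane:2.
The maximum eccentricity is 3, realized for instance by the pair Ines–Dee via Ines – Bob – Yael – Dee. So the diameter is 3.

3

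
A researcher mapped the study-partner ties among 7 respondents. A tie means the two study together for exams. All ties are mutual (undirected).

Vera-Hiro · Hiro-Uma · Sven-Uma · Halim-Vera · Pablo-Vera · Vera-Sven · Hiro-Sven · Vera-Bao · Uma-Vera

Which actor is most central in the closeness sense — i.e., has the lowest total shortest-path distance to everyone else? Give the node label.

Farness (sum of distances to all others) for each node — Bao:11, Halim:11, Hiro:9, Pablo:11, Sven:9, Uma:9, Vera:6.
The smallest farness is 6, for Vera, so Vera has the highest closeness.

Vera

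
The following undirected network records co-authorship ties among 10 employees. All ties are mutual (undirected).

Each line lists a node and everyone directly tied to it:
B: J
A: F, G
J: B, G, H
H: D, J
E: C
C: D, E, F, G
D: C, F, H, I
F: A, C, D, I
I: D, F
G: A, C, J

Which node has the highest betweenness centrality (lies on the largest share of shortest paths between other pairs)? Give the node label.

Unnormalized betweenness of each node: A:3/2, B:0, C:65/6, D:17/2, E:0, F:31/6, G:53/6, H:14/3, I:0, J:19/2.
C has the largest value, 65/6, making it the main broker — the node through which the most shortest paths run.

C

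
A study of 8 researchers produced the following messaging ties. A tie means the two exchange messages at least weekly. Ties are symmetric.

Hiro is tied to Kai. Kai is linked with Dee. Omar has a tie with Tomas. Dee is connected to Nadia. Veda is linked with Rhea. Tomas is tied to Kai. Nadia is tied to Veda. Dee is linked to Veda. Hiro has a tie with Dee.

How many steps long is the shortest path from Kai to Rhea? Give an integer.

One shortest route is Kai – Dee – Veda – Rhea, which uses 3 edges, and at distance 2 from Kai we only reach {Nadia, Omar, Veda}, which does not include Rhea. So d(Kai,Rhea) = 3.

3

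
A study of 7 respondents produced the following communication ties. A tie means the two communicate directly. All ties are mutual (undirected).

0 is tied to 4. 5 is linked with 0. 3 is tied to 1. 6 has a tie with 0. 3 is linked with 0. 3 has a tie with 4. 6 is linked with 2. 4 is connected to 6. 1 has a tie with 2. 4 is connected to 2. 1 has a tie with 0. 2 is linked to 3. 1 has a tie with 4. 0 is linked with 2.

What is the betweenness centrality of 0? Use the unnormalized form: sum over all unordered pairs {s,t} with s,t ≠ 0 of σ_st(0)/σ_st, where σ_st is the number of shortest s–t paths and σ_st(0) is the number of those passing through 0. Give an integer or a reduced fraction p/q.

Pairs whose geodesics pass through 0 — 3–6: 1/3; 3–5: 1; 6–5: 1; 6–1: 1/3; 5–4: 1; 5–1: 1; 5–2: 1.
All other pairs contribute 0.
Summing the contributions gives betweenness(0) = 17/3.

17/3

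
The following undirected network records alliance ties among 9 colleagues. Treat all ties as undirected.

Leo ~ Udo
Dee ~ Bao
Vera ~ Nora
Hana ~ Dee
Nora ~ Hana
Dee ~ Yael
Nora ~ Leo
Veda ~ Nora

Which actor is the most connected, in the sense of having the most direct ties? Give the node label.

Nora

Degrees — Bao:1, Dee:3, Hana:2, Leo:2, Nora:4, Udo:1, Veda:1, Vera:1, Yael:1.
The maximum is 4, attained only by Nora.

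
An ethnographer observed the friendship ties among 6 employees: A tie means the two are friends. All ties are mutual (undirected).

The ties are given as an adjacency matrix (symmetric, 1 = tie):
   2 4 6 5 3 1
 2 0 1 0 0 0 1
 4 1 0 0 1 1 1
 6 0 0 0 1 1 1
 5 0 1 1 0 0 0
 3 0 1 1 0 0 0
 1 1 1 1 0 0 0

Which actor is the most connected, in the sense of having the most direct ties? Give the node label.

Degrees — 1:3, 2:2, 3:2, 4:4, 5:2, 6:3.
The maximum is 4, attained only by 4.

4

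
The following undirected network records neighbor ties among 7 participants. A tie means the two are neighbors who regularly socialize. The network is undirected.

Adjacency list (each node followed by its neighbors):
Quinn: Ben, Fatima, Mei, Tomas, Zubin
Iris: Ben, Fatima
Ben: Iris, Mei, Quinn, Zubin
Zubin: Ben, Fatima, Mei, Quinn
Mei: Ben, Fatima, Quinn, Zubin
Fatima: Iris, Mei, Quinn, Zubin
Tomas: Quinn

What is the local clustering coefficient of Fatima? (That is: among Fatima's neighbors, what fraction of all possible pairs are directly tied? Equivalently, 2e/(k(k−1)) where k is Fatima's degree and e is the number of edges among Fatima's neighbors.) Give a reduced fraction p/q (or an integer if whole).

1/2

Fatima's neighbors: Iris, Mei, Quinn, and Zubin (k = 4).
Possible neighbor pairs: C(4,2) = 6. Edges among them: Mei–Quinn, Mei–Zubin, Quinn–Zubin → e = 3.
Clustering(Fatima) = 3/6 = 1/2.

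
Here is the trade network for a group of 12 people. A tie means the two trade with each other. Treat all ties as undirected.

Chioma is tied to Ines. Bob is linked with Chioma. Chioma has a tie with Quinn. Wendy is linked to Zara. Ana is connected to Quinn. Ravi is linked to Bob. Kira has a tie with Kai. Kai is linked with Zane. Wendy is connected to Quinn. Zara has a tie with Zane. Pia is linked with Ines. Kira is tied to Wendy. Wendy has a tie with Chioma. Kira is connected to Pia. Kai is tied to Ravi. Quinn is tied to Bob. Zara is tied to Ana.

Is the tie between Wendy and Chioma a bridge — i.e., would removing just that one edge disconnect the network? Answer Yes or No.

Even without that edge, Wendy still reaches Chioma via Wendy – Quinn – Chioma, so the network stays connected. Not a bridge.

No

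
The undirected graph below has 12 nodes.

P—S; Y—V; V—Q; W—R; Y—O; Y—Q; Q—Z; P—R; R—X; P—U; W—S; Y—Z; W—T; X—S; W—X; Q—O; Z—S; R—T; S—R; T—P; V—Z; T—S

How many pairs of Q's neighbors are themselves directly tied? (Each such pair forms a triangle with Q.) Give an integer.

4

Q's neighbors: O, V, Y, and Z.
Neighbor pairs that are themselves tied: Q–O–Y; Q–V–Y; Q–V–Z; Q–Y–Z. Each forms one triangle with Q, for 4 in total.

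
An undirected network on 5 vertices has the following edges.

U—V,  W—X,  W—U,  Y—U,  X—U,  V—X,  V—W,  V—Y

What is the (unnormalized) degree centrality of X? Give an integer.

3

X is directly tied to U, V, and W. That is 3 neighbors, so the degree of X is 3.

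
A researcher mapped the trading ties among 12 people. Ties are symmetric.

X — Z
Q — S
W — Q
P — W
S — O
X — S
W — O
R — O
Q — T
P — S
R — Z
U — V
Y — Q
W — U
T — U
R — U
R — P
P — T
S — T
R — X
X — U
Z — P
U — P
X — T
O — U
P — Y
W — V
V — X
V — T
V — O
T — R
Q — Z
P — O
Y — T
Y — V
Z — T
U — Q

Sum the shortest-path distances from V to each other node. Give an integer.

Distances from V: O:1, P:2, Q:2, R:2, S:2, T:1, U:1, W:1, X:1, Y:1, Z:2.
Sum = 1 + 2 + 2 + 2 + 2 + 1 + 1 + 1 + 1 + 1 + 2 = 16.

16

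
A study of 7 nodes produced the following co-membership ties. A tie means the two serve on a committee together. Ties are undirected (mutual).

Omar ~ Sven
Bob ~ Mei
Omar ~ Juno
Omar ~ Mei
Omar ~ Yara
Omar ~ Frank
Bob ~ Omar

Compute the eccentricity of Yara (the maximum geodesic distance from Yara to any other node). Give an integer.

2

Distances from Yara: Bob:2, Frank:2, Juno:2, Mei:2, Omar:1, Sven:2.
The largest is 2 (to Bob, Frank, Juno, Mei, and Sven), so the eccentricity of Yara is 2.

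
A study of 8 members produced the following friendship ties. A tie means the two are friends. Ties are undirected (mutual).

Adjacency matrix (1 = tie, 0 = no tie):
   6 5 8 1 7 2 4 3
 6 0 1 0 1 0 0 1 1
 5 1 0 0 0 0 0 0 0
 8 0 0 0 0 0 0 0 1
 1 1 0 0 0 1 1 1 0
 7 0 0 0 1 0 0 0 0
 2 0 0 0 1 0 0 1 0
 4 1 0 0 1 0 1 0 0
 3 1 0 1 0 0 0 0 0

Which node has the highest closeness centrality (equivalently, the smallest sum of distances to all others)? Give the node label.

Farness (sum of distances to all others) for each node — 1:11, 2:16, 3:14, 4:12, 5:16, 6:10, 7:17, 8:20.
The smallest farness is 10, for 6, so 6 has the highest closeness.

6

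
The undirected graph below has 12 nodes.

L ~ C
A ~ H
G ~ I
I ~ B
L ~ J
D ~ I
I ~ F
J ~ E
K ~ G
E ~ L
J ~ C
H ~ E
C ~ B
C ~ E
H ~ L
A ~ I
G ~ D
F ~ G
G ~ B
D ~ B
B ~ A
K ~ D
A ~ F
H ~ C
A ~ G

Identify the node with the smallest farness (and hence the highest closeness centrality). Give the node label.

B

Farness (sum of distances to all others) for each node — A:18, B:17, C:19, D:22, E:24, F:24, G:19, H:20, I:20, J:27, K:28, L:24.
The smallest farness is 17, for B, so B has the highest closeness.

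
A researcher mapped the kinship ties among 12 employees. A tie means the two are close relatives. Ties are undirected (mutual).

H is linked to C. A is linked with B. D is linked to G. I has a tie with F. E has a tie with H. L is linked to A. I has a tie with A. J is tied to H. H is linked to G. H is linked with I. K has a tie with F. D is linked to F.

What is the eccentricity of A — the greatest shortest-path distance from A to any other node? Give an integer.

Distances from A: B:1, C:3, D:3, E:3, F:2, G:3, H:2, I:1, J:3, K:3, L:1.
The largest is 3 (to K, D, G, J, C, and E), so the eccentricity of A is 3.

3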